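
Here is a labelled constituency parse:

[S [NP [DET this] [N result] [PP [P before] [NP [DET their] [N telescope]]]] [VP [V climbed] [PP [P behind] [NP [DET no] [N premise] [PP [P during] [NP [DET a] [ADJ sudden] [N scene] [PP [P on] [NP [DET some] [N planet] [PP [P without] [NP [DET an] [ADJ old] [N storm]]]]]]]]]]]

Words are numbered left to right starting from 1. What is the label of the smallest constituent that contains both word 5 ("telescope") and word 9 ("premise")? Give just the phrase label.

Both words fall inside [S this result before their telescope climbed behind no premise during a sudden scene on some planet without an old storm] (words 1–20), and no smaller constituent contains them both. Label: S.

S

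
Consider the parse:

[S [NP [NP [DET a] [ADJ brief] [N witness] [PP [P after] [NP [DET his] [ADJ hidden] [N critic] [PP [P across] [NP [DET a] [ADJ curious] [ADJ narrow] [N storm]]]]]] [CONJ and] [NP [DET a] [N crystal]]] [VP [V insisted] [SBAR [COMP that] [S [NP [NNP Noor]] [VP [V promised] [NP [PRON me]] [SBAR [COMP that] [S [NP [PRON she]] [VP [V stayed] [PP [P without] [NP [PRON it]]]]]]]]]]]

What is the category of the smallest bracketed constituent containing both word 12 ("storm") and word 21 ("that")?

The smallest bracket enclosing both words is [S a brief witness after his hidden critic across a curious narrow storm and a crystal insisted that Noor promised me that she stayed without it], so the label is S.

S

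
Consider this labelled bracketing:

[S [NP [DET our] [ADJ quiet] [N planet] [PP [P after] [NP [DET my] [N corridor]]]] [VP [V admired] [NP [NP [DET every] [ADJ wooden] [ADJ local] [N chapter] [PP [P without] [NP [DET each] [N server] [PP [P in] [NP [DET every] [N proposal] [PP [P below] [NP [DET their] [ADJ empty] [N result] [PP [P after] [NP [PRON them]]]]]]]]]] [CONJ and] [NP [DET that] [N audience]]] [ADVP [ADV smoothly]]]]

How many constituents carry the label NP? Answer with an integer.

9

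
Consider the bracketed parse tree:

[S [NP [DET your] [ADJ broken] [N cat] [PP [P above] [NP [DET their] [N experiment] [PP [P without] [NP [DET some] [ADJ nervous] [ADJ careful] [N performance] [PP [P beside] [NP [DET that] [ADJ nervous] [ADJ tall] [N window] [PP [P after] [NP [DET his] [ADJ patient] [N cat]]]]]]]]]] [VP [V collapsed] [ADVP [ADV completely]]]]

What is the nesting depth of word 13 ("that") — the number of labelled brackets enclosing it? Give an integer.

9

Path from the root down to the word: S → NP → PP → NP → PP → NP → PP → NP → DET. That is 9 enclosing brackets.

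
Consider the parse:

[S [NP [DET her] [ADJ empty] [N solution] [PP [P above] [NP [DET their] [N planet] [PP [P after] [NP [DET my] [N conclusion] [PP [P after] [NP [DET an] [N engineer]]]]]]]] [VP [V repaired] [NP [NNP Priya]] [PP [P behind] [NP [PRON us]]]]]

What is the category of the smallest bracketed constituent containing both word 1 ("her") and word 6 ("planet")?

NP

Word 1 lies under S → NP → DET; word 6 lies under S → NP → PP → NP → N. The lowest shared node is the NP.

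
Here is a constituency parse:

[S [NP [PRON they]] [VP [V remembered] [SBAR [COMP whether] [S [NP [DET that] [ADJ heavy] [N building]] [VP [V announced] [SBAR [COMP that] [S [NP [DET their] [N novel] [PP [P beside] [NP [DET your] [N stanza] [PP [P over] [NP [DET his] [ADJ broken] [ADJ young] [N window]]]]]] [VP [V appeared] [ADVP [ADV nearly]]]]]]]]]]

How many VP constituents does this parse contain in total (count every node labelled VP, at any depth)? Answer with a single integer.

3

Scanning left to right, an opening `[VP` appears at word positions 2, 7, 19 — 3 in total.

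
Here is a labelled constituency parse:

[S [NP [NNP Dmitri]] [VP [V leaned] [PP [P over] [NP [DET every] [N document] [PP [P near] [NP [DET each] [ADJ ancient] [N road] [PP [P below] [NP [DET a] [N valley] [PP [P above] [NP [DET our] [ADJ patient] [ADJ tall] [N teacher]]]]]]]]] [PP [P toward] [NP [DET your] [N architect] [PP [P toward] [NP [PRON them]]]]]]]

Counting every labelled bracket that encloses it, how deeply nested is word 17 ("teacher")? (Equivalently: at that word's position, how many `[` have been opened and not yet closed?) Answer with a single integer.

11

Path from the root down to the word: S → VP → PP → NP → PP → NP → PP → NP → PP → NP → N. That is 11 enclosing brackets.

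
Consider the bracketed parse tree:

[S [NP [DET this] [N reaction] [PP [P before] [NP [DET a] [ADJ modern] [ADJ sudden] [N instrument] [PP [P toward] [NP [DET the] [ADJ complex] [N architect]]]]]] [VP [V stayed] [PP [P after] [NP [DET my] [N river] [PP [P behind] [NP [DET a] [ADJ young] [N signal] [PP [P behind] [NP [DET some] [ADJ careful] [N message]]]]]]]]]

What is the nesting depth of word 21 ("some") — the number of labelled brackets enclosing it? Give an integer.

9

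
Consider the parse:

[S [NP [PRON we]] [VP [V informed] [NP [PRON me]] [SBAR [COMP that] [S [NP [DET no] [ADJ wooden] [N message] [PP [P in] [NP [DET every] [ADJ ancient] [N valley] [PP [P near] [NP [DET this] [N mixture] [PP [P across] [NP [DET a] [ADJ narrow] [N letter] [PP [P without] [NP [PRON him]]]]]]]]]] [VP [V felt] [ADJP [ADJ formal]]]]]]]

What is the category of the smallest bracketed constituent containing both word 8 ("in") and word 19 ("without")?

PP

Word 8 lies under S → VP → SBAR → S → NP → PP → P; word 19 lies under S → VP → SBAR → S → NP → PP → NP → PP → NP → PP → NP → PP → P. The lowest shared node is the PP.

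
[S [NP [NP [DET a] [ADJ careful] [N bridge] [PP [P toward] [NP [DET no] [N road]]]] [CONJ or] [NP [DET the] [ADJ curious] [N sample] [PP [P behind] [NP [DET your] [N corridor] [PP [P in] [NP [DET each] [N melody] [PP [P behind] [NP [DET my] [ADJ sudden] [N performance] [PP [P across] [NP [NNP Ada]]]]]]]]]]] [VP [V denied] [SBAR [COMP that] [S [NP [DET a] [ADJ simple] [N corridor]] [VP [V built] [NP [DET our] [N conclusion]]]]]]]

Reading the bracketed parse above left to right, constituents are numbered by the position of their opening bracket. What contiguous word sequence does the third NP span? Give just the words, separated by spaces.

The NP opening brackets appear, in order, over: "a careful bridge toward no road or the curious sample behind your corridor in each melody behind my sudden performance across Ada"; "a careful bridge toward no road"; "no road"; "the curious sample behind your corridor in each melody behind my sudden performance across Ada"; "your corridor in each melody behind my sudden performance across Ada"; "each melody behind my sudden performance across Ada"; "my sudden performance across Ada"; "Ada"; "a simple corridor"; "our conclusion". The third one spans "no road".

no road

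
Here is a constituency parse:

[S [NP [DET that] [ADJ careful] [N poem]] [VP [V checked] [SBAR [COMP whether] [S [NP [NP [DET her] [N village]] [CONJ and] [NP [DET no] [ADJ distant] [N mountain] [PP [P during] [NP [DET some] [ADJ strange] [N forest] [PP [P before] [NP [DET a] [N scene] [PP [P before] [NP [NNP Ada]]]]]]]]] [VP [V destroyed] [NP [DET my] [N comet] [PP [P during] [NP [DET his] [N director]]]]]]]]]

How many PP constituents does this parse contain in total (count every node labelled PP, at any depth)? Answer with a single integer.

Listing each PP by its span: [PP during some strange forest before a scene before Ada]; [PP before a scene before Ada]; [PP before Ada]; [PP during his director] — that makes 4.

4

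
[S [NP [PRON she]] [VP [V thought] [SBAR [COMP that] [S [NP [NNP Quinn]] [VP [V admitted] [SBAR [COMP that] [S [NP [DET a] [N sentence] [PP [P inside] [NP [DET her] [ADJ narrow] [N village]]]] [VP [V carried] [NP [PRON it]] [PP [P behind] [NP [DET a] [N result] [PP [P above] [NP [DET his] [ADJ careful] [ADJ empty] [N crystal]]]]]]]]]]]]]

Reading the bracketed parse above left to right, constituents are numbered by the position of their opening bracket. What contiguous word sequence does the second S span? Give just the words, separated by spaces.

Quinn admitted that a sentence inside her narrow village carried it behind a result above his careful empty crystal

The S opening brackets appear, in order, over: "she thought that Quinn admitted that a sentence inside her narrow village carried it behind a result above his careful empty crystal"; "Quinn admitted that a sentence inside her narrow village carried it behind a result above his careful empty crystal"; "a sentence inside her narrow village carried it behind a result above his careful empty crystal". The second one spans "Quinn admitted that a sentence inside her narrow village carried it behind a result above his careful empty crystal".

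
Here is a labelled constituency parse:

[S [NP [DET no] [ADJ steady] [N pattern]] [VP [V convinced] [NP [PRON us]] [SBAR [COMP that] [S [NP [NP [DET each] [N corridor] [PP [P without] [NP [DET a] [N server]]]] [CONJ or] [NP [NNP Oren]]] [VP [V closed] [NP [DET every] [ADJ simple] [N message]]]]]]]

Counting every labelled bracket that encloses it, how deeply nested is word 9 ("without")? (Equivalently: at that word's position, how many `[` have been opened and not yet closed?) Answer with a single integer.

Counting open brackets not yet closed at "without": [S [VP [SBAR [S [NP [NP [PP [P = 8.

8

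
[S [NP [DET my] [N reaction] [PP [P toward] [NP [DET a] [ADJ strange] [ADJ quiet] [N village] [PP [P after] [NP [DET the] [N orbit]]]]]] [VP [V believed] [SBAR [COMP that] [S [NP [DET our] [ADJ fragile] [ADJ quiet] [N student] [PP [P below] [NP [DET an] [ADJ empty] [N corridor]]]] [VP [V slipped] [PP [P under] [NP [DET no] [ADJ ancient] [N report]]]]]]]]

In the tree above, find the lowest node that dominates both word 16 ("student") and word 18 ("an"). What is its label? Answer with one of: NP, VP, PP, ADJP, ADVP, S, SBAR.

The smallest bracket enclosing both words is [NP our fragile quiet student below an empty corridor], so the label is NP.

NP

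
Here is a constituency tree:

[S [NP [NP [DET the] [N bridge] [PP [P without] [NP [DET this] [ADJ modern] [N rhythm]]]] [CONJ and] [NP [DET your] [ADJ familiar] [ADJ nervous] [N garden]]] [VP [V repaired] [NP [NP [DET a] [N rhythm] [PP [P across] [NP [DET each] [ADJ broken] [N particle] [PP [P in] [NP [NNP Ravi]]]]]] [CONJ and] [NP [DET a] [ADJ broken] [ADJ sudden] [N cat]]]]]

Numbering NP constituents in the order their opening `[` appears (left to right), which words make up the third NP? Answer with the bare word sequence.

this modern rhythm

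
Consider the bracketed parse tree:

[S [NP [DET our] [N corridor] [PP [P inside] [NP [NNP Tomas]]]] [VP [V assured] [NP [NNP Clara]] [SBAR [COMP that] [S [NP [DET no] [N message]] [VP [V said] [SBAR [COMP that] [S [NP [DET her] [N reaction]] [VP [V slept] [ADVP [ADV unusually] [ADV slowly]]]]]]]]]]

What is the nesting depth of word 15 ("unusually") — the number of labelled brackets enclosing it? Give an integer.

Path from the root down to the word: S → VP → SBAR → S → VP → SBAR → S → VP → ADVP → ADV. That is 10 enclosing brackets.

10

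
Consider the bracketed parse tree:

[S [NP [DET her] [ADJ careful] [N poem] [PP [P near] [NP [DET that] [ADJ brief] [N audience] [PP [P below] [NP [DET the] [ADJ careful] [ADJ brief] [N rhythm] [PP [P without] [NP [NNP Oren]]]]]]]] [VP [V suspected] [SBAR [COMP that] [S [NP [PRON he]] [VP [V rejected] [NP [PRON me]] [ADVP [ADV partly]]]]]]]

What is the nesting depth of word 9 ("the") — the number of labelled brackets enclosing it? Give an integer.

7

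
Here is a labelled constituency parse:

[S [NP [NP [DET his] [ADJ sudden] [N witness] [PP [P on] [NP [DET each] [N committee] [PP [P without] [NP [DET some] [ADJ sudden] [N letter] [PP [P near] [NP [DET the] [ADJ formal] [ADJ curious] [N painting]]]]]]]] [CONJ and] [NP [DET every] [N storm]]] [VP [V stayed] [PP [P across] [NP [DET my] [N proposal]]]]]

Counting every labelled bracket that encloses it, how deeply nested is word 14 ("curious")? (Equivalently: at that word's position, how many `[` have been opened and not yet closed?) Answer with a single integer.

The word sits inside ADJ, which is inside NP, inside PP, inside NP, inside PP, inside NP, inside PP, inside NP, inside NP, inside S — 10 brackets in all.

10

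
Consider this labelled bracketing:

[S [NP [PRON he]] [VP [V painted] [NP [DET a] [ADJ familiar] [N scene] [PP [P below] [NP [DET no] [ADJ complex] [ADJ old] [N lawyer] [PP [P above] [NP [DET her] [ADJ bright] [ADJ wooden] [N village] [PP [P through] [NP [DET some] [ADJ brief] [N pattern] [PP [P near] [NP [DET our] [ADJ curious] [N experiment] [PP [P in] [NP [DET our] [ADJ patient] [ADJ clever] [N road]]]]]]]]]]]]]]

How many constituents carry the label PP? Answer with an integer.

5

Listing each PP by its span: [PP below no complex old lawyer above her bright wooden village through some brief pattern near our curious experiment in our patient clever road]; [PP above her bright wooden village through some brief pattern near our curious experiment in our patient clever road]; [PP through some brief pattern near our curious experiment in our patient clever road]; [PP near our curious experiment in our patient clever road]; [PP in our patient clever road] — that makes 5.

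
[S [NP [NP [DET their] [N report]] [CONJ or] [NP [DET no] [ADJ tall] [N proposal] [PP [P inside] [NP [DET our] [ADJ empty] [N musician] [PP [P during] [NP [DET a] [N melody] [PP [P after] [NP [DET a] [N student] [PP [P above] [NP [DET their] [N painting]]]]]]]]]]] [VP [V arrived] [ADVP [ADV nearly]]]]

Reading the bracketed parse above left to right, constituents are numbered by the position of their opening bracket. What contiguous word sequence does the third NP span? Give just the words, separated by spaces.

The NP opening brackets appear, in order, over: "their report or no tall proposal inside our empty musician during a melody after a student above their painting"; "their report"; "no tall proposal inside our empty musician during a melody after a student above their painting"; "our empty musician during a melody after a student above their painting"; "a melody after a student above their painting"; "a student above their painting"; "their painting". The third one spans "no tall proposal inside our empty musician during a melody after a student above their painting".

no tall proposal inside our empty musician during a melody after a student above their painting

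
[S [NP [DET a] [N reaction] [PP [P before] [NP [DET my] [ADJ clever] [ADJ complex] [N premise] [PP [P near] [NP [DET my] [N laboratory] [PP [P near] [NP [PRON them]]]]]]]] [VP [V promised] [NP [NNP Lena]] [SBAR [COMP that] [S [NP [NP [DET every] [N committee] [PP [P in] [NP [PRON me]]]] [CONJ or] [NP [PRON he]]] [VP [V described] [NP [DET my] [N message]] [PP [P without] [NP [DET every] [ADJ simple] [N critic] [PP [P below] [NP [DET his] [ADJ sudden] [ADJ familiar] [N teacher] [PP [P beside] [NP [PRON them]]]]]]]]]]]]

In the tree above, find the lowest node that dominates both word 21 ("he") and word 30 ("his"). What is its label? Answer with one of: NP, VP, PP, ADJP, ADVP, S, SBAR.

S

Word 21 lies under S → VP → SBAR → S → NP → NP → PRON; word 30 lies under S → VP → SBAR → S → VP → PP → NP → PP → NP → DET. The lowest shared node is the S.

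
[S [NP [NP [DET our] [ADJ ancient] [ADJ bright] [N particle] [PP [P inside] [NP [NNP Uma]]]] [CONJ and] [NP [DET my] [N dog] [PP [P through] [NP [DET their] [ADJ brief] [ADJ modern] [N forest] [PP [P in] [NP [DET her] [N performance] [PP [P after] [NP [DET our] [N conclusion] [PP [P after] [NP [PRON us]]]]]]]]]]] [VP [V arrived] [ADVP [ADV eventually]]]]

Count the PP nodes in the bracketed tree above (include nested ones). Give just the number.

5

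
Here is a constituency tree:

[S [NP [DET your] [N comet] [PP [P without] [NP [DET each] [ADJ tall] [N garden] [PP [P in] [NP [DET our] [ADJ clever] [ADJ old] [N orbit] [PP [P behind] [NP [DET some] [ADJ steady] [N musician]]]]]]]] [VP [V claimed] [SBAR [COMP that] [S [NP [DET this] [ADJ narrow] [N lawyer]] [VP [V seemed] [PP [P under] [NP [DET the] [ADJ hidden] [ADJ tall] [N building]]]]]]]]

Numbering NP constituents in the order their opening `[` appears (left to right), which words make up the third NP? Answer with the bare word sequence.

The NP opening brackets appear, in order, over: "your comet without each tall garden in our clever old orbit behind some steady musician"; "each tall garden in our clever old orbit behind some steady musician"; "our clever old orbit behind some steady musician"; "some steady musician"; "this narrow lawyer"; "the hidden tall building". The third one spans "our clever old orbit behind some steady musician".

our clever old orbit behind some steady musician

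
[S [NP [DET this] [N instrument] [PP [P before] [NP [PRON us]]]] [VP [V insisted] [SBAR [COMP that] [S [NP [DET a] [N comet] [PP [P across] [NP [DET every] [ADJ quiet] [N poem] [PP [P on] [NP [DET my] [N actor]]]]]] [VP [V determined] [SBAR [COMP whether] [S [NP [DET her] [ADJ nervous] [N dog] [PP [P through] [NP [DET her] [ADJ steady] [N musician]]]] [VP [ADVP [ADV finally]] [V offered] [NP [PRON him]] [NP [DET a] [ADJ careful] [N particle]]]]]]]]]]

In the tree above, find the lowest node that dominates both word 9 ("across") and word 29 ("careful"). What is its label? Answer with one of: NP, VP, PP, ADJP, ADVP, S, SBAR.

The smallest bracket enclosing both words is [S a comet across every quiet poem on my actor determined whether her nervous dog through her steady musician finally offered him a careful particle], so the label is S.

S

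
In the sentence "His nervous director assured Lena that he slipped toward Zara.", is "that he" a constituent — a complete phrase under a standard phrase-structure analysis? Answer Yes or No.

The smallest constituent containing the whole sequence is the subordinate clause [SBAR that he slipped toward Zara], but the sequence is only part of it — it straddles the boundary between complementizer "that" and clause "he slipped toward Zara".

No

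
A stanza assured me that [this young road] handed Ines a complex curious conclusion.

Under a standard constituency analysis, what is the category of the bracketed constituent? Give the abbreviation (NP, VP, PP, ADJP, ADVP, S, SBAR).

NP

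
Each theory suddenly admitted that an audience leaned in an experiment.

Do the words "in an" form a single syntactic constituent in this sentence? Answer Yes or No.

The smallest constituent containing the whole sequence is the prepositional phrase [PP in an experiment], but the sequence is only part of it — it straddles the boundary between preposition "in" and noun phrase "an experiment".

No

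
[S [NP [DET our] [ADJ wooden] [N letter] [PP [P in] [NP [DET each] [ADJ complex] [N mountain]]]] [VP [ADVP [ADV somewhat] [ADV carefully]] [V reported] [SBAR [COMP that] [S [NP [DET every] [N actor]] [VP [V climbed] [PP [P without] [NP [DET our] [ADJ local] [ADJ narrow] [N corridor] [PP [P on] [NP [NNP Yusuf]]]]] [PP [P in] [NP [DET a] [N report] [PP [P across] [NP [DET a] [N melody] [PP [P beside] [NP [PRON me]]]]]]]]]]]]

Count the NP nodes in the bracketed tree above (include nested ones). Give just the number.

8

Scanning left to right, an opening `[NP` appears at word positions 1, 5, 12, 16, 21, 23, 26, 29 — 8 in total.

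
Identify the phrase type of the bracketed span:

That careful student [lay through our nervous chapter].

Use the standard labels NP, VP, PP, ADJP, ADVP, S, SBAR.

The span is built around the verb "lay" — a verb phrase (VP).

VP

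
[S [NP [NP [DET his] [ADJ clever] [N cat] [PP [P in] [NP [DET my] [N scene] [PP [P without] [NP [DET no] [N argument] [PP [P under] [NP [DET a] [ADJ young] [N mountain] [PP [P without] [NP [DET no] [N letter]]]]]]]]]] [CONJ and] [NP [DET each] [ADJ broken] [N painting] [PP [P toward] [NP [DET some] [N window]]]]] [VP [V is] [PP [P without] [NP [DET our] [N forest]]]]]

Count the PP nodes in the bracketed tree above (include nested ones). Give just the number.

Scanning left to right, an opening `[PP` appears at word positions 4, 7, 10, 14, 21, 25 — 6 in total.

6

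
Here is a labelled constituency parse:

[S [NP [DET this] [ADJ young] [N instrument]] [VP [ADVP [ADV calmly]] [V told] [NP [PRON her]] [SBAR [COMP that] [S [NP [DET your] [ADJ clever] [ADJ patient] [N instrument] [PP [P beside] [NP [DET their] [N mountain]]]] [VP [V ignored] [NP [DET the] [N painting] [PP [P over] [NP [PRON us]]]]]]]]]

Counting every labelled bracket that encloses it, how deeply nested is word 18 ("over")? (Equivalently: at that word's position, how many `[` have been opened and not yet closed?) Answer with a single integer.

8

Path from the root down to the word: S → VP → SBAR → S → VP → NP → PP → P. That is 8 enclosing brackets.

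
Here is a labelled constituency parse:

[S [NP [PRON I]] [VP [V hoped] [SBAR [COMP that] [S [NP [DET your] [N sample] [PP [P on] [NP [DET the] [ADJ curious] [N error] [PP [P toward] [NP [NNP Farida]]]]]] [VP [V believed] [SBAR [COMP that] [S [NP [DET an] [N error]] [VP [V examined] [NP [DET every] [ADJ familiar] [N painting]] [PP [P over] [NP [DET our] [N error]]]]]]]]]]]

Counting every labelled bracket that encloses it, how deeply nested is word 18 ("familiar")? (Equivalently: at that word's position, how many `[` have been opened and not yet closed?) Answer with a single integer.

10

Path from the root down to the word: S → VP → SBAR → S → VP → SBAR → S → VP → NP → ADJ. That is 10 enclosing brackets.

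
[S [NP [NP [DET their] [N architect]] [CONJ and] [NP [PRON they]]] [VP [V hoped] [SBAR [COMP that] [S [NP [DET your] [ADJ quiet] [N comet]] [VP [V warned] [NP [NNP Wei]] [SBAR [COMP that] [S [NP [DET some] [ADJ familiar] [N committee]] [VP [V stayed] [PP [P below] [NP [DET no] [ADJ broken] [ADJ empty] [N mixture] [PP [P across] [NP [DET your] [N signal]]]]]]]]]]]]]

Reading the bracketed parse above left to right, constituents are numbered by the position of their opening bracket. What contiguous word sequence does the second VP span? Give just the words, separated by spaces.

warned Wei that some familiar committee stayed below no broken empty mixture across your signal

The VP opening brackets appear, in order, over: "hoped that your quiet comet warned Wei that some familiar committee stayed below no broken empty mixture across your signal"; "warned Wei that some familiar committee stayed below no broken empty mixture across your signal"; "stayed below no broken empty mixture across your signal". The second one spans "warned Wei that some familiar committee stayed below no broken empty mixture across your signal".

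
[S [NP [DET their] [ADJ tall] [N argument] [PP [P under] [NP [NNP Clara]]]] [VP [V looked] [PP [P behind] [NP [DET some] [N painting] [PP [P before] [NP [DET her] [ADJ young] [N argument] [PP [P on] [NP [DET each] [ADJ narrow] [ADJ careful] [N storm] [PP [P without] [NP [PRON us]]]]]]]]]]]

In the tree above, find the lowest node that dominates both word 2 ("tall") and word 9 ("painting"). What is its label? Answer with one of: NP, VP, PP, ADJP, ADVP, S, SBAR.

S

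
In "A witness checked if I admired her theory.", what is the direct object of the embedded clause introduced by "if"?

The verb of the embedded clause introduced by "if" is "admired"; its direct object is the NP "her theory".

her theory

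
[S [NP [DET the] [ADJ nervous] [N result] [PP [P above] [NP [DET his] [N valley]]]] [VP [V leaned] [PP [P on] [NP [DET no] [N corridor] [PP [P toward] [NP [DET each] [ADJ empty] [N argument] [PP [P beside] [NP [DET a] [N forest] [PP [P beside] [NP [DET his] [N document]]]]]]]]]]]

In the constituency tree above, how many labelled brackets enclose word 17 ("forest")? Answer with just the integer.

Counting open brackets not yet closed at "forest": [S [VP [PP [NP [PP [NP [PP [NP [N = 9.

9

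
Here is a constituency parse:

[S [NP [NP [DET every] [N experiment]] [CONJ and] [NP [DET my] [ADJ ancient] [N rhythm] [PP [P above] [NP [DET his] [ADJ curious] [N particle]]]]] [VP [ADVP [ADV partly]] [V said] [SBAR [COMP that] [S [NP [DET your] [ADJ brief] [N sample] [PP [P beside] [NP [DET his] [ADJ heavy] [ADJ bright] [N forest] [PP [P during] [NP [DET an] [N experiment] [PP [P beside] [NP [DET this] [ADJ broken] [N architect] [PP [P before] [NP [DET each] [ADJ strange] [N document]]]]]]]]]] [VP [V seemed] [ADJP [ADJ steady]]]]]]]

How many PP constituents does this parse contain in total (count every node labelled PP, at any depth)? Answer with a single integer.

5

Listing each PP by its span: [PP above his curious particle]; [PP beside his heavy bright forest during an experiment beside this broken architect before each strange document]; [PP during an experiment beside this broken architect before each strange document]; [PP beside this broken architect before each strange document]; [PP before each strange document] — that makes 5.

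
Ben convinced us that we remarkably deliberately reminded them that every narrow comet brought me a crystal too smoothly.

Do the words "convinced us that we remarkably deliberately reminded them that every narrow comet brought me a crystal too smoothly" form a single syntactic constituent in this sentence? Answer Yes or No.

Yes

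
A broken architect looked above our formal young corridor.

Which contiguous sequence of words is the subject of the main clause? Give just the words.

a broken architect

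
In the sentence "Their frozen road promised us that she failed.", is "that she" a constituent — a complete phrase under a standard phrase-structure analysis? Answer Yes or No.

No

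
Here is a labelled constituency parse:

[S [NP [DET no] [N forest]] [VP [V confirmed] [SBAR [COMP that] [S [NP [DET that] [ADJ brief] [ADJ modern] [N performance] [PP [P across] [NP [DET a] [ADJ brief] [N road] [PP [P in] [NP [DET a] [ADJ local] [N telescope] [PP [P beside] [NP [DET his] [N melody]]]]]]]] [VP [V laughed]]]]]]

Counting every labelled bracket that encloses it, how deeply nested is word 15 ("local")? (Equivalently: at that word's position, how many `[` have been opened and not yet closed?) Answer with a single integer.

10

Path from the root down to the word: S → VP → SBAR → S → NP → PP → NP → PP → NP → ADJ. That is 10 enclosing brackets.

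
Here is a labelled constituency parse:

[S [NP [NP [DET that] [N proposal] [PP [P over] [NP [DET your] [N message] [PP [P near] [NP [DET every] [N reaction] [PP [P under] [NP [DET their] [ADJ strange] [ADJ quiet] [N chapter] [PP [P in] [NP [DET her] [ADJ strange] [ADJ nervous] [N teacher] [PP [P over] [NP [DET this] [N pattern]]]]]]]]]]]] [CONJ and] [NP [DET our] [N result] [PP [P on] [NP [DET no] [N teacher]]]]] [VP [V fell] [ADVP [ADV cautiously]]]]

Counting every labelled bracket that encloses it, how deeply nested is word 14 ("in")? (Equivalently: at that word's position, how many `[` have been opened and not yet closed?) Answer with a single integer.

Counting open brackets not yet closed at "in": [S [NP [NP [PP [NP [PP [NP [PP [NP [PP [P = 11.

11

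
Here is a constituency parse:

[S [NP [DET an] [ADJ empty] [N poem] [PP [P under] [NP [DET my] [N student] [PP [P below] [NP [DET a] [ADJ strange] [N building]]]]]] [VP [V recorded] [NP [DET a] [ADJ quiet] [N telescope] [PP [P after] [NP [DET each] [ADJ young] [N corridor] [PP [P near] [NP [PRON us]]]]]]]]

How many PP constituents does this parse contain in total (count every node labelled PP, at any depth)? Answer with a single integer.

4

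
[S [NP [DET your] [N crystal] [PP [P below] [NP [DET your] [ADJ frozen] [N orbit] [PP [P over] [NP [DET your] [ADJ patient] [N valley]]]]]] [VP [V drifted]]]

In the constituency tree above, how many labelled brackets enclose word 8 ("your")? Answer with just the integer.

7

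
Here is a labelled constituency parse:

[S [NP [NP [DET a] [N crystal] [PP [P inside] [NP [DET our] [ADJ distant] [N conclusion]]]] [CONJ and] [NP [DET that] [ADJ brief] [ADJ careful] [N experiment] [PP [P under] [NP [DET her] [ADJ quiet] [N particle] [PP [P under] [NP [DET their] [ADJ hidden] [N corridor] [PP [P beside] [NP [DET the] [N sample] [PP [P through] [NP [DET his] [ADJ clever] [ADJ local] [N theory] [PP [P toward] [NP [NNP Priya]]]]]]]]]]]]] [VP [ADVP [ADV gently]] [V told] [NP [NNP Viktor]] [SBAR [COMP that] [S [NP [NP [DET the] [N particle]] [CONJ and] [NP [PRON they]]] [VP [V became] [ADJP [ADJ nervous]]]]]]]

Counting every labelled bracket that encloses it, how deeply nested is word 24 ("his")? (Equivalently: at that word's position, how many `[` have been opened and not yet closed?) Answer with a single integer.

The word sits inside DET, which is inside NP, inside PP, inside NP, inside PP, inside NP, inside PP, inside NP, inside PP, inside NP, inside NP, inside S — 12 brackets in all.

12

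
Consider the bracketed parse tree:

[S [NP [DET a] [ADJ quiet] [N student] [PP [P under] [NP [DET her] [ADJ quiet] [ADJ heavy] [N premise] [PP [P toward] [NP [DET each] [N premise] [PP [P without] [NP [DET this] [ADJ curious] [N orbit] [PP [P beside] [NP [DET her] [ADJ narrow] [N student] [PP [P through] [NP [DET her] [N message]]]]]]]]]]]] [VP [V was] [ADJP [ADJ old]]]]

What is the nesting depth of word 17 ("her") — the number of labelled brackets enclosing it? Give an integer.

Counting open brackets not yet closed at "her": [S [NP [PP [NP [PP [NP [PP [NP [PP [NP [DET = 11.

11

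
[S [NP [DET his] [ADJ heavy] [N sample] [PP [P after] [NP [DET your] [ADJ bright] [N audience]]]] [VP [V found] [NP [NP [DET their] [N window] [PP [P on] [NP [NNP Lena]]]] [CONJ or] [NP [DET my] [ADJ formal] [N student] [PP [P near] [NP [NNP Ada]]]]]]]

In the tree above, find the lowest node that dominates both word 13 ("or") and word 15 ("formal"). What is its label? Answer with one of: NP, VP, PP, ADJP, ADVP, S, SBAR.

Both words fall inside [NP their window on Lena or my formal student near Ada] (words 9–18), and no smaller constituent contains them both. Label: NP.

NP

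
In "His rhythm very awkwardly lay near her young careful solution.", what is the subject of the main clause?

his rhythm

The subject of the main clause is the NP immediately before the verb "lay": "his rhythm".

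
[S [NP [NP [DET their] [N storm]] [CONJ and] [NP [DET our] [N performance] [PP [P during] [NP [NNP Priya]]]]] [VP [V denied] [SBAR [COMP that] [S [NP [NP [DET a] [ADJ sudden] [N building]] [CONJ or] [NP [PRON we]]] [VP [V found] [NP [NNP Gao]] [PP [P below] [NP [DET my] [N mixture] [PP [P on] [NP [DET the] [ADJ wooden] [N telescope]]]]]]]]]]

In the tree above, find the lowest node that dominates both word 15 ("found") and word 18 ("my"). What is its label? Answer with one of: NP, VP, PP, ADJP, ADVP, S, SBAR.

VP

The smallest bracket enclosing both words is [VP found Gao below my mixture on the wooden telescope], so the label is VP.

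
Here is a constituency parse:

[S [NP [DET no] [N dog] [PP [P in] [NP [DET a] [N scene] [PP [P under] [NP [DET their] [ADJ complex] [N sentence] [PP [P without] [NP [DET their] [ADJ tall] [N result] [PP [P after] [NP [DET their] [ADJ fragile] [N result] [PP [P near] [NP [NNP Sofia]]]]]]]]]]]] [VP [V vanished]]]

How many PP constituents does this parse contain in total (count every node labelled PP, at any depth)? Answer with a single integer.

The PP constituents are: [PP in a scene under their complex sentence without their tall result after their fragile result near Sofia]; [PP under their complex sentence without their tall result after their fragile result near Sofia]; [PP without their tall result after their fragile result near Sofia]; [PP after their fragile result near Sofia]; [PP near Sofia]. Total: 5.

5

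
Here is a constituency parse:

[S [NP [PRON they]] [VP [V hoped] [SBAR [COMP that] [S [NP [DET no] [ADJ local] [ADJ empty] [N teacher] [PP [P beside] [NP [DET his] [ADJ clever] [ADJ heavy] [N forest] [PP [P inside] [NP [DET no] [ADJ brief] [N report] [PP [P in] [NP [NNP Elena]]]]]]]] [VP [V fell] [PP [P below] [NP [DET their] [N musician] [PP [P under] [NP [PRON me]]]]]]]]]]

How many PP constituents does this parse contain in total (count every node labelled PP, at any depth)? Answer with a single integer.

Listing each PP by its span: [PP beside his clever heavy forest inside no brief report in Elena]; [PP inside no brief report in Elena]; [PP in Elena]; [PP below their musician under me]; [PP under me] — that makes 5.

5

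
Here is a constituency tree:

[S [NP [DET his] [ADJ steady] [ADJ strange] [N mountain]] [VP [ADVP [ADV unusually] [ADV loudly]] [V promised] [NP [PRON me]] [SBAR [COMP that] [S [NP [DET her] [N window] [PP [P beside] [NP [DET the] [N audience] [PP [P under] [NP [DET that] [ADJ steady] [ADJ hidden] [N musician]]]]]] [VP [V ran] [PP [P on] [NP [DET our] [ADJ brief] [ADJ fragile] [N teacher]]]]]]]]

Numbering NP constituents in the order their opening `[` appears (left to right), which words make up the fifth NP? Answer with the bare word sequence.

that steady hidden musician

Opening `[NP` markers occur at word positions 1, 8, 10, 13, 16, 22; the fifth of these opens the constituent [NP that steady hidden musician].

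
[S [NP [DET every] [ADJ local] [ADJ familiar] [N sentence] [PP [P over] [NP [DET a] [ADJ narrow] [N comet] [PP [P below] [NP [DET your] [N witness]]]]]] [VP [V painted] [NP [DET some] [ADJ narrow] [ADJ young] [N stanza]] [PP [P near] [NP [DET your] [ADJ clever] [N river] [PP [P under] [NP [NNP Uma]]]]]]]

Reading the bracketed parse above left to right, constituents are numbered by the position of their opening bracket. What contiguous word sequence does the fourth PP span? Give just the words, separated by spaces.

under Uma

In left-to-right order the PP constituents are "over a narrow comet below your witness"; "below your witness"; "near your clever river under Uma"; "under Uma". Number 4 is "under Uma".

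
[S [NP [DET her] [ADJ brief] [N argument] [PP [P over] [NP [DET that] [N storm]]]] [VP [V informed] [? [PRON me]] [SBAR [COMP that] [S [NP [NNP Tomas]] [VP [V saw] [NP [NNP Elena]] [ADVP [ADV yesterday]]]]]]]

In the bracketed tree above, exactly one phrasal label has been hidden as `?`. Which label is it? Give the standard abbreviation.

Looking at what the `?` directly dominates — PRON 'me' — this is a noun phrase (NP).

NP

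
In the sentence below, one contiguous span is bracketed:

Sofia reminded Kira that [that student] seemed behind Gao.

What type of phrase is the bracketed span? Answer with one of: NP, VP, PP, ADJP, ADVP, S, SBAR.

NP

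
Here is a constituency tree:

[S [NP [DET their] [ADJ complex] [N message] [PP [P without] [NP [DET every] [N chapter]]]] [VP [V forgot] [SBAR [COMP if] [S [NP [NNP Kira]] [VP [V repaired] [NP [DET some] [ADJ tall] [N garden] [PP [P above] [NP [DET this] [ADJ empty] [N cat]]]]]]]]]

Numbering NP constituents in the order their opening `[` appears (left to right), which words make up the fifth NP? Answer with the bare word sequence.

this empty cat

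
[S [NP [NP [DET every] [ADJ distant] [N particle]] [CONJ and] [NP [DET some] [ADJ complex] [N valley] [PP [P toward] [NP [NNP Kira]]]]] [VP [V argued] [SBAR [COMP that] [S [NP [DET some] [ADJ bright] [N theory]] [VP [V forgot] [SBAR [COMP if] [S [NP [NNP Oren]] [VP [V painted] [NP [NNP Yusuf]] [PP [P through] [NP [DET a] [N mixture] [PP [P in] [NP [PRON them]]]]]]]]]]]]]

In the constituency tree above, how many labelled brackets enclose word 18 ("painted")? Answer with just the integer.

9

The word sits inside V, which is inside VP, inside S, inside SBAR, inside VP, inside S, inside SBAR, inside VP, inside S — 9 brackets in all.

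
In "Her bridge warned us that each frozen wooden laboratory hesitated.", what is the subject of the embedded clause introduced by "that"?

each frozen wooden laboratory

"each frozen wooden laboratory" is the NP that combines with the VP headed by "hesitated" to form the embedded clause introduced by "that" — the subject.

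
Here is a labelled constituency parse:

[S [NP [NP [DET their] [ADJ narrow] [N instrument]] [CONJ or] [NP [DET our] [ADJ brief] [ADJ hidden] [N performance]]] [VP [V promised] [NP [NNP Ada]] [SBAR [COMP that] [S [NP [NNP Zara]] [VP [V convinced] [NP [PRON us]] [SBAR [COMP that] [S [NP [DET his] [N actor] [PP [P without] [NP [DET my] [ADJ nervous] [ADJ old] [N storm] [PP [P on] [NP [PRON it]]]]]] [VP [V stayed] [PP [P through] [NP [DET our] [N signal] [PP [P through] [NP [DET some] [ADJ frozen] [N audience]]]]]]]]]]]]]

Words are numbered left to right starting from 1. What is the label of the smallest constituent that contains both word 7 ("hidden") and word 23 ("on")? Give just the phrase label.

S

Word 7 lies under S → NP → NP → ADJ; word 23 lies under S → VP → SBAR → S → VP → SBAR → S → NP → PP → NP → PP → P. The lowest shared node is the S.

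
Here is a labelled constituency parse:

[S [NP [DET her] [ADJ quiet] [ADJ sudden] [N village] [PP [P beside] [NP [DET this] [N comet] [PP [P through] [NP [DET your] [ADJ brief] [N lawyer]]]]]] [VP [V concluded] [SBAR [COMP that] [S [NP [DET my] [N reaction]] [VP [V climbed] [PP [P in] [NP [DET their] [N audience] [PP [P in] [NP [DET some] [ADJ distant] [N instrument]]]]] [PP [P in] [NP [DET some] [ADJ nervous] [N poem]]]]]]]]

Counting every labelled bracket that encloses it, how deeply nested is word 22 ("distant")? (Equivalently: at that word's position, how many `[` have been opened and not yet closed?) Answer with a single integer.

10

Path from the root down to the word: S → VP → SBAR → S → VP → PP → NP → PP → NP → ADJ. That is 10 enclosing brackets.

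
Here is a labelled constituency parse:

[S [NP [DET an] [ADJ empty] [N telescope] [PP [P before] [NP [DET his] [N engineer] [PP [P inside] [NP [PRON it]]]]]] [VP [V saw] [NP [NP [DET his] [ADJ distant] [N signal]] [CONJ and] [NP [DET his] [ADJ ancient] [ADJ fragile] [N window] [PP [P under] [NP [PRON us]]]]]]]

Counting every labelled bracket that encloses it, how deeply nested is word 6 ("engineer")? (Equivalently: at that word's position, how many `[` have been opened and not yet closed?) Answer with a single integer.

5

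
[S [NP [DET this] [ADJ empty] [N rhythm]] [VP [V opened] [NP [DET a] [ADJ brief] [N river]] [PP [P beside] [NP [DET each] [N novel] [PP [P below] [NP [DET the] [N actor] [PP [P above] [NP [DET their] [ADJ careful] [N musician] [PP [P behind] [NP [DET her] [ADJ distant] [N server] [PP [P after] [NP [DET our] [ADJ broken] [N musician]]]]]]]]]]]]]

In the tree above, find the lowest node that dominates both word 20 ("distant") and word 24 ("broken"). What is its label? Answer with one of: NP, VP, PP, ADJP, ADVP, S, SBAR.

NP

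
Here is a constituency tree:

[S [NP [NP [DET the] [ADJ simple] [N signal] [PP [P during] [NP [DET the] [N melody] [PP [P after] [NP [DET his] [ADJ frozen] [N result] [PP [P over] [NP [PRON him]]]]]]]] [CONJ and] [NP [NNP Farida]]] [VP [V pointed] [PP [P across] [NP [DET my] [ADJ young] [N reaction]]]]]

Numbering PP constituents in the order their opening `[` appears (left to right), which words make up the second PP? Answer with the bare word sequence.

after his frozen result over him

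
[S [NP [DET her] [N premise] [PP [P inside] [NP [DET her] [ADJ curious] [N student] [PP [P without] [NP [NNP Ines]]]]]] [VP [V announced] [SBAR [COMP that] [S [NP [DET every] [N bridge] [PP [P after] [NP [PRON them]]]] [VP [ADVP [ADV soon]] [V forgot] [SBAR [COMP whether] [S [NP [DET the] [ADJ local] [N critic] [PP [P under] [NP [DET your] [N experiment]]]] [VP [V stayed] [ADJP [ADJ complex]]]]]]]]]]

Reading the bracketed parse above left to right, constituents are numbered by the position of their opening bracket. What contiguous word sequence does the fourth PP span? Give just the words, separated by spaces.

Opening `[PP` markers occur at word positions 3, 7, 13, 21; the fourth of these opens the constituent [PP under your experiment].

under your experiment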